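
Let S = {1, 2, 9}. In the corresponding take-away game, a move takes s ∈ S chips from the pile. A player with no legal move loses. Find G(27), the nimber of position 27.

1

G(0) = 0
G(1) = mex{0} = 1
G(2) = mex{1,0} = 2
G(3) = mex{2,1} = 0
G(4) = mex{0,2} = 1
G(5) = mex{1,0} = 2
G(6) = mex{2,1} = 0
G(7) = mex{0,2} = 1
G(8) = mex{1,0} = 2
G(9) = mex{2,1,0} = 3
G(10) = mex{3,2,1} = 0
G(11) = mex{0,3,2} = 1
G(12) = mex{1,0,0} = 2
G(13) = mex{2,1,1} = 0
G(14) = mex{0,2,2} = 1
G(15) = mex{1,0,0} = 2
G(16) = mex{2,1,1} = 0
G(17) = mex{0,2,2} = 1
G(18) = mex{1,0,3} = 2
G(19) = mex{2,1,0} = 3
G(20) = mex{3,2,1} = 0
G(21) = mex{0,3,2} = 1
G(22) = mex{1,0,0} = 2
G(23) = mex{2,1,1} = 0
G(24) = mex{0,2,2} = 1
G(25) = mex{1,0,0} = 2
G(26) = mex{2,1,1} = 0
G(27) = mex{0,2,2} = 1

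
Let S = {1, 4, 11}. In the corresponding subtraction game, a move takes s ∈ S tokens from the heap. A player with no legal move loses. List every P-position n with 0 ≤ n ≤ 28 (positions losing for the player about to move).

0, 2, 5, 7, 10, 12, 15, 17, 20, 22, 25, 27

G(0) = 0
G(1) = mex{0} = 1
G(2) = mex{1} = 0
G(3) = mex{0} = 1
G(4) = mex{1,0} = 2
G(5) = mex{2,1} = 0
G(6) = mex{0,0} = 1
G(7) = mex{1,1} = 0
G(8) = mex{0,2} = 1
G(9) = mex{1,0} = 2
G(10) = mex{2,1} = 0
G(11) = mex{0,0,0} = 1
G(12) = mex{1,1,1} = 0
G(13) = mex{0,2,0} = 1
G(14) = mex{1,0,1} = 2
G(15) = mex{2,1,2} = 0
G(16) = mex{0,0,0} = 1
G(17) = mex{1,1,1} = 0
G(18) = mex{0,2,0} = 1
G(19) = mex{1,0,1} = 2
G(20) = mex{2,1,2} = 0
G(21) = mex{0,0,0} = 1
G(22) = mex{1,1,1} = 0
G(23) = mex{0,2,0} = 1
G(24) = mex{1,0,1} = 2
G(25) = mex{2,1,2} = 0
G(26) = mex{0,0,0} = 1
G(27) = mex{1,1,1} = 0
G(28) = mex{0,2,0} = 1
P-positions are exactly the n with G(n) = 0.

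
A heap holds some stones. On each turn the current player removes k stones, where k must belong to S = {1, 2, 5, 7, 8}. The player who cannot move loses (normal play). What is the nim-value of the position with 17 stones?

n :  0  1  2  3  4  5  6  7  8  9 10 11 12 13 14 15 16 17
G :  0  1  2  0  1  2  0  1  2  0  1  2  0  1  2  0  1  2

2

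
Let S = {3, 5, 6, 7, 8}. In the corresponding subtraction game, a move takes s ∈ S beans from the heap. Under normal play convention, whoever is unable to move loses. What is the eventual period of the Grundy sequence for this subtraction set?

n :  0  1  2  3  4  5  6  7  8  9 10 11 12 13 14 15 16 17 18 19 20 21 22 23
G :  0  0  0  1  1  1  2  2  2  3  3  0  0  0  1  1  1  2  2  2  3  3  0  0
G(n+11) = G(n) holds for n = 0,…,7 (a full window of length max(S) = 8), so the sequence is purely periodic with period 11.

11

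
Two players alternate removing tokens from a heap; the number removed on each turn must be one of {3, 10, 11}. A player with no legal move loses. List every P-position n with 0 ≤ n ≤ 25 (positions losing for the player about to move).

0, 1, 2, 6, 7, 8, 14, 15, 20, 21, 22

G(0) = 0
G(1) = mex{} = 0
G(2) = mex{} = 0
G(3) = mex{0} = 1
G(4) = mex{0} = 1
G(5) = mex{0} = 1
G(6) = mex{1} = 0
G(7) = mex{1} = 0
G(8) = mex{1} = 0
G(9) = mex{0} = 1
G(10) = mex{0,0} = 1
G(11) = mex{0,0,0} = 1
G(12) = mex{1,0,0} = 2
G(13) = mex{1,1,0} = 2
G(14) = mex{1,1,1} = 0
G(15) = mex{2,1,1} = 0
G(16) = mex{2,0,1} = 3
G(17) = mex{0,0,0} = 1
G(18) = mex{0,0,0} = 1
G(19) = mex{3,1,0} = 2
G(20) = mex{1,1,1} = 0
G(21) = mex{1,1,1} = 0
G(22) = mex{2,2,1} = 0
G(23) = mex{0,2,2} = 1
G(24) = mex{0,0,2} = 1
G(25) = mex{0,0,0} = 1
P-positions are exactly the n with G(n) = 0.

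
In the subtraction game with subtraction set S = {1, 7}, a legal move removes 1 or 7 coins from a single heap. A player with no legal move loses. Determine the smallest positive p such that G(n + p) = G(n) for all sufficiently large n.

2

G(0) = 0
G(1) = mex{0} = 1
G(2) = mex{1} = 0
G(3) = mex{0} = 1
G(4) = mex{1} = 0
G(5) = mex{0} = 1
G(6) = mex{1} = 0
G(7) = mex{0,0} = 1
G(8) = mex{1,1} = 0
G(9) = mex{0,0} = 1
G(10) = mex{1,1} = 0
G(11) = mex{0,0} = 1
G(12) = mex{1,1} = 0
G(13) = mex{0,0} = 1
G(14) = mex{1,1} = 0
G(n+2) = G(n) holds for n = 0,…,6 (a full window of length max(S) = 7), so the sequence is purely periodic with period 2.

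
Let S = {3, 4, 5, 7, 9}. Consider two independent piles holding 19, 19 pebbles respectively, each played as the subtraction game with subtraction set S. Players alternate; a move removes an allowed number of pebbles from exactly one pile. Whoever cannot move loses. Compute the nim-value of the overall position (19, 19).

0

All piles use S = {3, 4, 5, 7, 9}:
G(0) = 0
G(1) = mex{} = 0
G(2) = mex{} = 0
G(3) = mex{0} = 1
G(4) = mex{0,0} = 1
G(5) = mex{0,0,0} = 1
G(6) = mex{1,0,0} = 2
G(7) = mex{1,1,0,0} = 2
G(8) = mex{1,1,1,0} = 2
G(9) = mex{2,1,1,0,0} = 3
G(10) = mex{2,2,1,1,0} = 3
G(11) = mex{2,2,2,1,0} = 3
G(12) = mex{3,2,2,1,1} = 0
G(13) = mex{3,3,2,2,1} = 0
G(14) = mex{3,3,3,2,1} = 0
G(15) = mex{0,3,3,2,2} = 1
G(16) = mex{0,0,3,3,2} = 1
G(17) = mex{0,0,0,3,2} = 1
G(18) = mex{1,0,0,3,3} = 2
G(19) = mex{1,1,0,0,3} = 2
Pile A: G(19) = 2.
Pile B: G(19) = 2.
Combined Grundy value = 2 ⊕ 2 = 0.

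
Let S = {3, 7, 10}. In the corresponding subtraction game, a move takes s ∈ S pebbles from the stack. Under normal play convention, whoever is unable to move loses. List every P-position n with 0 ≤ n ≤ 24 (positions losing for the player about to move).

n :  0  1  2  3  4  5  6  7  8  9 10 11 12 13 14 15 16 17 18 19 20 21 22 23 24
G :  0  0  0  1  1  1  0  2  2  1  3  3  2  2  0  0  3  1  1  0  0  2  1  1  3
P-positions are exactly the n with G(n) = 0.

0, 1, 2, 6, 14, 15, 19, 20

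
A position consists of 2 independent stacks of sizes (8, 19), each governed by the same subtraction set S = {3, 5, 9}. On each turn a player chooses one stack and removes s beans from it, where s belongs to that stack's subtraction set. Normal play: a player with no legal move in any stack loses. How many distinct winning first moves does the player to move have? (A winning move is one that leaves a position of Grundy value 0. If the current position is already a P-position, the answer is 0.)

4

All stacks use S = {3, 5, 9}:
G(0) = 0
G(1) = mex{} = 0
G(2) = mex{} = 0
G(3) = mex{0} = 1
G(4) = mex{0} = 1
G(5) = mex{0,0} = 1
G(6) = mex{1,0} = 2
G(7) = mex{1,0} = 2
G(8) = mex{1,1} = 0
G(9) = mex{2,1,0} = 3
G(10) = mex{2,1,0} = 3
G(11) = mex{0,2,0} = 1
G(12) = mex{3,2,1} = 0
G(13) = mex{3,0,1} = 2
G(14) = mex{1,3,1} = 0
G(15) = mex{0,3,2} = 1
G(16) = mex{2,1,2} = 0
G(17) = mex{0,0,0} = 1
G(18) = mex{1,2,3} = 0
G(19) = mex{0,0,3} = 1
Stack A: G(8) = 0.
Stack B: G(19) = 1.
Combined Grundy value = 0 ⊕ 1 = 1.
A winning move leaves total XOR = 0, i.e. changes one component's Grundy value g to g ⊕ X where X is the current total.
Stack A: need g' = 0⊕1 = 1. Options: 8−3→G=1, 8−5→G=1. Hits: 2.
Stack B: need g' = 1⊕1 = 0. Options: 19−3→G=0, 19−5→G=0, 19−9→G=3. Hits: 2.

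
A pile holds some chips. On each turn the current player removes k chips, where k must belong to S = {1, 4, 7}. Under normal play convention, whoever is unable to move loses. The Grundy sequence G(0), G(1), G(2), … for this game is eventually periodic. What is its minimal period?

n :  0  1  2  3  4  5  6  7  8  9 10 11 12 13 14 15 16 17
G :  0  1  0  1  2  0  1  2  0  1  0  1  2  0  1  2  0  1
G(n+8) = G(n) holds for n = 0,…,6 (a full window of length max(S) = 7), so the sequence is purely periodic with period 8.

8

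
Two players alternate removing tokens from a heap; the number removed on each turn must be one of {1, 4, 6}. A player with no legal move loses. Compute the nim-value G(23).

n :  0  1  2  3  4  5  6  7  8  9 10 11 12 13 14 15 16 17 18 19 20 21 22 23
G :  0  1  0  1  2  0  1  0  1  2  0  1  0  1  2  0  1  0  1  2  0  1  0  1

1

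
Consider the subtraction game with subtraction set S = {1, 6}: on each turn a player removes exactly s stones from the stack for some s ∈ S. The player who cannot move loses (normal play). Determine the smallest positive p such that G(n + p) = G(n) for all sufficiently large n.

G(0) = 0
G(1) = mex{0} = 1
G(2) = mex{1} = 0
G(3) = mex{0} = 1
G(4) = mex{1} = 0
G(5) = mex{0} = 1
G(6) = mex{1,0} = 2
G(7) = mex{2,1} = 0
G(8) = mex{0,0} = 1
G(9) = mex{1,1} = 0
G(10) = mex{0,0} = 1
G(11) = mex{1,1} = 0
G(12) = mex{0,2} = 1
G(13) = mex{1,0} = 2
G(14) = mex{2,1} = 0
G(15) = mex{0,0} = 1
G(n+7) = G(n) holds for n = 0,…,5 (a full window of length max(S) = 6), so the sequence is purely periodic with period 7.

7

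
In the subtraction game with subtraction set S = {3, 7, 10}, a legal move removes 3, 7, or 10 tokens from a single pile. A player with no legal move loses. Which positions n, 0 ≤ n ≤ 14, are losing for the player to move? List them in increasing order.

G(0) = 0
G(1) = mex{} = 0
G(2) = mex{} = 0
G(3) = mex{0} = 1
G(4) = mex{0} = 1
G(5) = mex{0} = 1
G(6) = mex{1} = 0
G(7) = mex{1,0} = 2
G(8) = mex{1,0} = 2
G(9) = mex{0,0} = 1
G(10) = mex{2,1,0} = 3
G(11) = mex{2,1,0} = 3
G(12) = mex{1,1,0} = 2
G(13) = mex{3,0,1} = 2
G(14) = mex{3,2,1} = 0
P-positions are exactly the n with G(n) = 0.

0, 1, 2, 6, 14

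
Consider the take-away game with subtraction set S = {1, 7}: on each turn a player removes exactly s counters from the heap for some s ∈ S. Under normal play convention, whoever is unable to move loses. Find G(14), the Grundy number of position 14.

0

n :  0  1  2  3  4  5  6  7  8  9 10 11 12 13 14
G :  0  1  0  1  0  1  0  1  0  1  0  1  0  1  0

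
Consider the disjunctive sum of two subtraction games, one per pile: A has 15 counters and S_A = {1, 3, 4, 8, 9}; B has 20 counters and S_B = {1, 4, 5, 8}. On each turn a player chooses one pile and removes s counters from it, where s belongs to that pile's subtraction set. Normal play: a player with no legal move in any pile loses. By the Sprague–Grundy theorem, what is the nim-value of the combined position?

1

Pile A, S = {1, 3, 4, 8, 9}:
n :  0  1  2  3  4  5  6  7  8  9 10 11 12 13 14 15
G :  0  1  0  1  2  3  2  0  1  4  3  2  0  1  0  1
G_A(15) = 1.
Pile B, S = {1, 4, 5, 8}:
n :  0  1  2  3  4  5  6  7  8  9 10 11 12 13 14 15 16 17 18 19 20
G :  0  1  0  1  2  3  2  3  4  0  1  0  1  2  3  2  3  4  0  1  0
G_B(20) = 0.
Combined Grundy value = 1 ⊕ 0 = 1.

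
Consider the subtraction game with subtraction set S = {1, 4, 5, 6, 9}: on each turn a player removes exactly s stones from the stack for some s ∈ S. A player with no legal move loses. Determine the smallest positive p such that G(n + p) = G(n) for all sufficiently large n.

n :  0  1  2  3  4  5  6  7  8  9 10 11 12 13 14 15 16 17 18 19 20 21
G :  0  1  0  1  2  3  2  3  4  5  0  1  0  1  2  3  2  3  4  5  0  1
G(n+10) = G(n) holds for n = 0,…,8 (a full window of length max(S) = 9), so the sequence is purely periodic with period 10.

10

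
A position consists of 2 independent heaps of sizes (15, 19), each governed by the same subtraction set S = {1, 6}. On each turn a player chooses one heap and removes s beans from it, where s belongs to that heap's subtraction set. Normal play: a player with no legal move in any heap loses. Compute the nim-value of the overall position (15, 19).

All heaps use S = {1, 6}:
G(0) = 0
G(1) = mex{0} = 1
G(2) = mex{1} = 0
G(3) = mex{0} = 1
G(4) = mex{1} = 0
G(5) = mex{0} = 1
G(6) = mex{1,0} = 2
G(7) = mex{2,1} = 0
G(8) = mex{0,0} = 1
G(9) = mex{1,1} = 0
G(10) = mex{0,0} = 1
G(11) = mex{1,1} = 0
G(12) = mex{0,2} = 1
G(13) = mex{1,0} = 2
G(14) = mex{2,1} = 0
G(15) = mex{0,0} = 1
G(16) = mex{1,1} = 0
G(17) = mex{0,0} = 1
G(18) = mex{1,1} = 0
G(19) = mex{0,2} = 1
Heap A: G(15) = 1.
Heap B: G(19) = 1.
Combined Grundy value = 1 ⊕ 1 = 0.

0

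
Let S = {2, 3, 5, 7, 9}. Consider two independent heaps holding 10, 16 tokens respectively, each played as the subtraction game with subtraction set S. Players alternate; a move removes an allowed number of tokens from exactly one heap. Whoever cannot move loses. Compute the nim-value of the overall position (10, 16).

All heaps use S = {2, 3, 5, 7, 9}:
n :  0  1  2  3  4  5  6  7  8  9 10 11 12 13 14 15 16
G :  0  0  1  1  2  2  3  3  4  4  5  0  0  1  1  2  2
Heap A: G(10) = 5.
Heap B: G(16) = 2.
Combined Grundy value = 5 ⊕ 2 = 7.

7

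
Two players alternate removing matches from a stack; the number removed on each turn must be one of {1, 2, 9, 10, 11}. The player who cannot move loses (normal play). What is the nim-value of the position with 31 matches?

4

n :  0  1  2  3  4  5  6  7  8  9 10 11 12 13 14 15 16 17 18 19 20 21 22 23 24 25 26 27 28 29 30 31
G :  0  1  2  0  1  2  0  1  2  3  4  5  3  4  5  3  4  5  0  1  2  0  1  2  0  1  2  3  4  5  3  4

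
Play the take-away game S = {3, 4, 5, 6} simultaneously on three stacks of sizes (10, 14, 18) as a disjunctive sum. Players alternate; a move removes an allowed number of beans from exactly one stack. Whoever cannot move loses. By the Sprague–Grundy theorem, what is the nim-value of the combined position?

All stacks use S = {3, 4, 5, 6}:
n :  0  1  2  3  4  5  6  7  8  9 10 11 12 13 14 15 16 17 18
G :  0  0  0  1  1  1  2  2  2  0  0  0  1  1  1  2  2  2  0
Stack A: G(10) = 0.
Stack B: G(14) = 1.
Stack C: G(18) = 0.
Combined Grundy value = 0 ⊕ 1 ⊕ 0 = 1.

1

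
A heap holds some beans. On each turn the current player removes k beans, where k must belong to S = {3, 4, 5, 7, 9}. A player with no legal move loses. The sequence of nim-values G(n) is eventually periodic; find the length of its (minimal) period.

G(0) = 0
G(1) = mex{} = 0
G(2) = mex{} = 0
G(3) = mex{0} = 1
G(4) = mex{0,0} = 1
G(5) = mex{0,0,0} = 1
G(6) = mex{1,0,0} = 2
G(7) = mex{1,1,0,0} = 2
G(8) = mex{1,1,1,0} = 2
G(9) = mex{2,1,1,0,0} = 3
G(10) = mex{2,2,1,1,0} = 3
G(11) = mex{2,2,2,1,0} = 3
G(12) = mex{3,2,2,1,1} = 0
G(13) = mex{3,3,2,2,1} = 0
G(14) = mex{3,3,3,2,1} = 0
G(15) = mex{0,3,3,2,2} = 1
G(16) = mex{0,0,3,3,2} = 1
G(17) = mex{0,0,0,3,2} = 1
G(18) = mex{1,0,0,3,3} = 2
G(19) = mex{1,1,0,0,3} = 2
G(20) = mex{1,1,1,0,3} = 2
G(21) = mex{2,1,1,0,0} = 3
G(22) = mex{2,2,1,1,0} = 3
G(23) = mex{2,2,2,1,0} = 3
G(24) = mex{3,2,2,1,1} = 0
G(25) = mex{3,3,2,2,1} = 0
G(n+12) = G(n) holds for n = 0,…,8 (a full window of length max(S) = 9), so the sequence is purely periodic with period 12.

12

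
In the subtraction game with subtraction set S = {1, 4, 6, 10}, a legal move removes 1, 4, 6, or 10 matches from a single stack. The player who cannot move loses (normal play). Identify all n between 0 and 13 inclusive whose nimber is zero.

0, 2, 5, 7

G(0) = 0
G(1) = mex{0} = 1
G(2) = mex{1} = 0
G(3) = mex{0} = 1
G(4) = mex{1,0} = 2
G(5) = mex{2,1} = 0
G(6) = mex{0,0,0} = 1
G(7) = mex{1,1,1} = 0
G(8) = mex{0,2,0} = 1
G(9) = mex{1,0,1} = 2
G(10) = mex{2,1,2,0} = 3
G(11) = mex{3,0,0,1} = 2
G(12) = mex{2,1,1,0} = 3
G(13) = mex{3,2,0,1} = 4
P-positions are exactly the n with G(n) = 0.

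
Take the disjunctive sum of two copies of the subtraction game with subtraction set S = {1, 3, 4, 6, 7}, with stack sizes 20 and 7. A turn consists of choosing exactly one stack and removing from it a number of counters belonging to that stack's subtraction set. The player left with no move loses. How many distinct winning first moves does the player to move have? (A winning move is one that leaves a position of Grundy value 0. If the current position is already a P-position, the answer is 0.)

2

All stacks use S = {1, 3, 4, 6, 7}:
n :  0  1  2  3  4  5  6  7  8  9 10 11 12 13 14 15 16 17 18 19 20
G :  0  1  0  1  2  3  2  3  4  5  0  1  0  1  2  3  2  3  4  5  0
Stack A: G(20) = 0.
Stack B: G(7) = 3.
Combined Grundy value = 0 ⊕ 3 = 3.
A winning move leaves total XOR = 0, i.e. changes one component's Grundy value g to g ⊕ X where X is the current total.
Stack A: need g' = 0⊕3 = 3. Options: 20−1→G=5, 20−3→G=3, 20−4→G=2, 20−6→G=2, 20−7→G=1. Hits: 1.
Stack B: need g' = 3⊕3 = 0. Options: 7−1→G=2, 7−3→G=2, 7−4→G=1, 7−6→G=1, 7−7→G=0. Hits: 1.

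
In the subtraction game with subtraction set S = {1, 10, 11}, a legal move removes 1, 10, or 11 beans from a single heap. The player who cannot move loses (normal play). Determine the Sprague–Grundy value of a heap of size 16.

G(0) = 0
G(1) = mex{0} = 1
G(2) = mex{1} = 0
G(3) = mex{0} = 1
G(4) = mex{1} = 0
G(5) = mex{0} = 1
G(6) = mex{1} = 0
G(7) = mex{0} = 1
G(8) = mex{1} = 0
G(9) = mex{0} = 1
G(10) = mex{1,0} = 2
G(11) = mex{2,1,0} = 3
G(12) = mex{3,0,1} = 2
G(13) = mex{2,1,0} = 3
G(14) = mex{3,0,1} = 2
G(15) = mex{2,1,0} = 3
G(16) = mex{3,0,1} = 2

2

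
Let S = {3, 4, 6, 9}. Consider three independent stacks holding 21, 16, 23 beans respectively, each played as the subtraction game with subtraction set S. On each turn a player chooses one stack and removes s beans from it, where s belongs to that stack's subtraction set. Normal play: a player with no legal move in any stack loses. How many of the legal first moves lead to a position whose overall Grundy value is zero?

5

All stacks use S = {3, 4, 6, 9}:
n :  0  1  2  3  4  5  6  7  8  9 10 11 12 13 14 15 16 17 18 19 20 21 22 23
G :  0  0  0  1  1  1  2  2  2  3  3  3  0  0  0  1  1  1  2  2  2  3  3  3
Stack A: G(21) = 3.
Stack B: G(16) = 1.
Stack C: G(23) = 3.
Combined Grundy value = 3 ⊕ 1 ⊕ 3 = 1.
A winning move leaves total XOR = 0, i.e. changes one component's Grundy value g to g ⊕ X where X is the current total.
Stack A: need g' = 3⊕1 = 2. Options: 21−3→G=2, 21−4→G=1, 21−6→G=1, 21−9→G=0. Hits: 1.
Stack B: need g' = 1⊕1 = 0. Options: 16−3→G=0, 16−4→G=0, 16−6→G=3, 16−9→G=2. Hits: 2.
Stack C: need g' = 3⊕1 = 2. Options: 23−3→G=2, 23−4→G=2, 23−6→G=1, 23−9→G=0. Hits: 2.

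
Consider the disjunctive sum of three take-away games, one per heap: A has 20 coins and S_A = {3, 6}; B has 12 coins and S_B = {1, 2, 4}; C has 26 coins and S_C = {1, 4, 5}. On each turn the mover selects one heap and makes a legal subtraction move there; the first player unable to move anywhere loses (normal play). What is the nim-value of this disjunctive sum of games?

Heap A, S = {3, 6}:
G(0) = 0
G(1) = mex{} = 0
G(2) = mex{} = 0
G(3) = mex{0} = 1
G(4) = mex{0} = 1
G(5) = mex{0} = 1
G(6) = mex{1,0} = 2
G(7) = mex{1,0} = 2
G(8) = mex{1,0} = 2
G(9) = mex{2,1} = 0
G(10) = mex{2,1} = 0
G(11) = mex{2,1} = 0
G(12) = mex{0,2} = 1
G(13) = mex{0,2} = 1
G(14) = mex{0,2} = 1
G(15) = mex{1,0} = 2
G(16) = mex{1,0} = 2
G(17) = mex{1,0} = 2
G(18) = mex{2,1} = 0
G(19) = mex{2,1} = 0
G(20) = mex{2,1} = 0
G_A(20) = 0.
Heap B, S = {1, 2, 4}:
n :  0  1  2  3  4  5  6  7  8  9 10 11 12
G :  0  1  2  0  1  2  0  1  2  0  1  2  0
G_B(12) = 0.
Heap C, S = {1, 4, 5}:
G(0) = 0
G(1) = mex{0} = 1
G(2) = mex{1} = 0
G(3) = mex{0} = 1
G(4) = mex{1,0} = 2
G(5) = mex{2,1,0} = 3
G(6) = mex{3,0,1} = 2
G(7) = mex{2,1,0} = 3
G(8) = mex{3,2,1} = 0
G(9) = mex{0,3,2} = 1
G(10) = mex{1,2,3} = 0
G(11) = mex{0,3,2} = 1
G(12) = mex{1,0,3} = 2
G(13) = mex{2,1,0} = 3
G(14) = mex{3,0,1} = 2
G(15) = mex{2,1,0} = 3
G(16) = mex{3,2,1} = 0
G(17) = mex{0,3,2} = 1
G(18) = mex{1,2,3} = 0
G(19) = mex{0,3,2} = 1
G(20) = mex{1,0,3} = 2
G(21) = mex{2,1,0} = 3
G(22) = mex{3,0,1} = 2
G(23) = mex{2,1,0} = 3
G(24) = mex{3,2,1} = 0
G(25) = mex{0,3,2} = 1
G(26) = mex{1,2,3} = 0
G_C(26) = 0.
Combined Grundy value = 0 ⊕ 0 ⊕ 0 = 0.

0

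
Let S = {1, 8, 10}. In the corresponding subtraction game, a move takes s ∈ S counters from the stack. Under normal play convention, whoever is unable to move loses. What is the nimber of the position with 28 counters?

1

G(0) = 0
G(1) = mex{0} = 1
G(2) = mex{1} = 0
G(3) = mex{0} = 1
G(4) = mex{1} = 0
G(5) = mex{0} = 1
G(6) = mex{1} = 0
G(7) = mex{0} = 1
G(8) = mex{1,0} = 2
G(9) = mex{2,1} = 0
G(10) = mex{0,0,0} = 1
G(11) = mex{1,1,1} = 0
G(12) = mex{0,0,0} = 1
G(13) = mex{1,1,1} = 0
G(14) = mex{0,0,0} = 1
G(15) = mex{1,1,1} = 0
G(16) = mex{0,2,0} = 1
G(17) = mex{1,0,1} = 2
G(18) = mex{2,1,2} = 0
G(19) = mex{0,0,0} = 1
G(20) = mex{1,1,1} = 0
G(21) = mex{0,0,0} = 1
G(22) = mex{1,1,1} = 0
G(23) = mex{0,0,0} = 1
G(24) = mex{1,1,1} = 0
G(25) = mex{0,2,0} = 1
G(26) = mex{1,0,1} = 2
G(27) = mex{2,1,2} = 0
G(28) = mex{0,0,0} = 1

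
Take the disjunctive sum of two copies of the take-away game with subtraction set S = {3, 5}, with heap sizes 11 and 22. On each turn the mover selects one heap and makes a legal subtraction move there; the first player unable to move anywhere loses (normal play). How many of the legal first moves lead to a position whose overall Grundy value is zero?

All heaps use S = {3, 5}:
G(0) = 0
G(1) = mex{} = 0
G(2) = mex{} = 0
G(3) = mex{0} = 1
G(4) = mex{0} = 1
G(5) = mex{0,0} = 1
G(6) = mex{1,0} = 2
G(7) = mex{1,0} = 2
G(8) = mex{1,1} = 0
G(9) = mex{2,1} = 0
G(10) = mex{2,1} = 0
G(11) = mex{0,2} = 1
G(12) = mex{0,2} = 1
G(13) = mex{0,0} = 1
G(14) = mex{1,0} = 2
G(15) = mex{1,0} = 2
G(16) = mex{1,1} = 0
G(17) = mex{2,1} = 0
G(18) = mex{2,1} = 0
G(19) = mex{0,2} = 1
G(20) = mex{0,2} = 1
G(21) = mex{0,0} = 1
G(22) = mex{1,0} = 2
Heap A: G(11) = 1.
Heap B: G(22) = 2.
Combined Grundy value = 1 ⊕ 2 = 3.
A winning move leaves total XOR = 0, i.e. changes one component's Grundy value g to g ⊕ X where X is the current total.
Heap A: need g' = 1⊕3 = 2. Options: 11−3→G=0, 11−5→G=2. Hits: 1.
Heap B: need g' = 2⊕3 = 1. Options: 22−3→G=1, 22−5→G=0. Hits: 1.

2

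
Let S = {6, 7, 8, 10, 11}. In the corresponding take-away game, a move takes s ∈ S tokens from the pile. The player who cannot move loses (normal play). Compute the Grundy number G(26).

1

G(0) = 0
G(1) = mex{} = 0
G(2) = mex{} = 0
G(3) = mex{} = 0
G(4) = mex{} = 0
G(5) = mex{} = 0
G(6) = mex{0} = 1
G(7) = mex{0,0} = 1
G(8) = mex{0,0,0} = 1
G(9) = mex{0,0,0} = 1
G(10) = mex{0,0,0,0} = 1
G(11) = mex{0,0,0,0,0} = 1
G(12) = mex{1,0,0,0,0} = 2
G(13) = mex{1,1,0,0,0} = 2
G(14) = mex{1,1,1,0,0} = 2
G(15) = mex{1,1,1,0,0} = 2
G(16) = mex{1,1,1,1,0} = 2
G(17) = mex{1,1,1,1,1} = 0
G(18) = mex{2,1,1,1,1} = 0
G(19) = mex{2,2,1,1,1} = 0
G(20) = mex{2,2,2,1,1} = 0
G(21) = mex{2,2,2,1,1} = 0
G(22) = mex{2,2,2,2,1} = 0
G(23) = mex{0,2,2,2,2} = 1
G(24) = mex{0,0,2,2,2} = 1
G(25) = mex{0,0,0,2,2} = 1
G(26) = mex{0,0,0,2,2} = 1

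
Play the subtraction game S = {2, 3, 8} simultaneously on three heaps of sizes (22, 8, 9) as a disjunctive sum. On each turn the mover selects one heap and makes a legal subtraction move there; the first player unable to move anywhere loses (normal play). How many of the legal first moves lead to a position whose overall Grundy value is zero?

All heaps use S = {2, 3, 8}:
G(0) = 0
G(1) = mex{} = 0
G(2) = mex{0} = 1
G(3) = mex{0,0} = 1
G(4) = mex{1,0} = 2
G(5) = mex{1,1} = 0
G(6) = mex{2,1} = 0
G(7) = mex{0,2} = 1
G(8) = mex{0,0,0} = 1
G(9) = mex{1,0,0} = 2
G(10) = mex{1,1,1} = 0
G(11) = mex{2,1,1} = 0
G(12) = mex{0,2,2} = 1
G(13) = mex{0,0,0} = 1
G(14) = mex{1,0,0} = 2
G(15) = mex{1,1,1} = 0
G(16) = mex{2,1,1} = 0
G(17) = mex{0,2,2} = 1
G(18) = mex{0,0,0} = 1
G(19) = mex{1,0,0} = 2
G(20) = mex{1,1,1} = 0
G(21) = mex{2,1,1} = 0
G(22) = mex{0,2,2} = 1
Heap A: G(22) = 1.
Heap B: G(8) = 1.
Heap C: G(9) = 2.
Combined Grundy value = 1 ⊕ 1 ⊕ 2 = 2.
A winning move leaves total XOR = 0, i.e. changes one component's Grundy value g to g ⊕ X where X is the current total.
Heap A: need g' = 1⊕2 = 3. Options: 22−2→G=0, 22−3→G=2, 22−8→G=2. Hits: 0.
Heap B: need g' = 1⊕2 = 3. Options: 8−2→G=0, 8−3→G=0, 8−8→G=0. Hits: 0.
Heap C: need g' = 2⊕2 = 0. Options: 9−2→G=1, 9−3→G=0, 9−8→G=0. Hits: 2.

2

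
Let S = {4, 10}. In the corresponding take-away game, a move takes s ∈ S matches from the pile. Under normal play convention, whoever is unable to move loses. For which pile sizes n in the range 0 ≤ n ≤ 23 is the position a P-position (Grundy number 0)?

0, 1, 2, 3, 8, 9, 14, 15, 16, 17, 22, 23

n :  0  1  2  3  4  5  6  7  8  9 10 11 12 13 14 15 16 17 18 19 20 21 22 23
G :  0  0  0  0  1  1  1  1  0  0  2  2  1  1  0  0  0  0  1  1  1  1  0  0
P-positions are exactly the n with G(n) = 0.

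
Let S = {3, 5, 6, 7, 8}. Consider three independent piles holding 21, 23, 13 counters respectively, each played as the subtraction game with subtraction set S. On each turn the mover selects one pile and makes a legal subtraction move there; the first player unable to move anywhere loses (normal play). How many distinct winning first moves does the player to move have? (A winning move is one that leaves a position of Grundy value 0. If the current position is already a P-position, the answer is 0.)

3

All piles use S = {3, 5, 6, 7, 8}:
G(0) = 0
G(1) = mex{} = 0
G(2) = mex{} = 0
G(3) = mex{0} = 1
G(4) = mex{0} = 1
G(5) = mex{0,0} = 1
G(6) = mex{1,0,0} = 2
G(7) = mex{1,0,0,0} = 2
G(8) = mex{1,1,0,0,0} = 2
G(9) = mex{2,1,1,0,0} = 3
G(10) = mex{2,1,1,1,0} = 3
G(11) = mex{2,2,1,1,1} = 0
G(12) = mex{3,2,2,1,1} = 0
G(13) = mex{3,2,2,2,1} = 0
G(14) = mex{0,3,2,2,2} = 1
G(15) = mex{0,3,3,2,2} = 1
G(16) = mex{0,0,3,3,2} = 1
G(17) = mex{1,0,0,3,3} = 2
G(18) = mex{1,0,0,0,3} = 2
G(19) = mex{1,1,0,0,0} = 2
G(20) = mex{2,1,1,0,0} = 3
G(21) = mex{2,1,1,1,0} = 3
G(22) = mex{2,2,1,1,1} = 0
G(23) = mex{3,2,2,1,1} = 0
Pile A: G(21) = 3.
Pile B: G(23) = 0.
Pile C: G(13) = 0.
Combined Grundy value = 3 ⊕ 0 ⊕ 0 = 3.
A winning move leaves total XOR = 0, i.e. changes one component's Grundy value g to g ⊕ X where X is the current total.
Pile A: need g' = 3⊕3 = 0. Options: 21−3→G=2, 21−5→G=1, 21−6→G=1, 21−7→G=1, 21−8→G=0. Hits: 1.
Pile B: need g' = 0⊕3 = 3. Options: 23−3→G=3, 23−5→G=2, 23−6→G=2, 23−7→G=1, 23−8→G=1. Hits: 1.
Pile C: need g' = 0⊕3 = 3. Options: 13−3→G=3, 13−5→G=2, 13−6→G=2, 13−7→G=2, 13−8→G=1. Hits: 1.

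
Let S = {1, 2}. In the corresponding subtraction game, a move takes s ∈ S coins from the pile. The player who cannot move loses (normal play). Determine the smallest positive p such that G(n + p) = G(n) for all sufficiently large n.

3

n :  0  1  2  3  4  5  6  7  8  9 10 11 12 13 14
G :  0  1  2  0  1  2  0  1  2  0  1  2  0  1  2
G(n+3) = G(n) holds for n = 0,…,1 (a full window of length max(S) = 2), so the sequence is purely periodic with period 3.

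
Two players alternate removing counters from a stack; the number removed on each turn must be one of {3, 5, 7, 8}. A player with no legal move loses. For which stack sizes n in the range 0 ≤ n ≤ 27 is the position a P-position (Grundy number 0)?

n :  0  1  2  3  4  5  6  7  8  9 10 11 12 13 14 15 16 17 18 19 20 21 22 23 24 25 26 27
G :  0  0  0  1  1  1  2  2  2  3  3  0  0  0  1  1  1  2  2  2  3  3  0  0  0  1  1  1
P-positions are exactly the n with G(n) = 0.

0, 1, 2, 11, 12, 13, 22, 23, 24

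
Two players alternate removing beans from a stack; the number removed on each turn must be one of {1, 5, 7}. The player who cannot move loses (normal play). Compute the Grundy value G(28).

n :  0  1  2  3  4  5  6  7  8  9 10 11 12 13 14 15 16 17 18 19 20 21 22 23 24 25 26 27 28
G :  0  1  0  1  0  1  0  1  0  1  0  1  0  1  0  1  0  1  0  1  0  1  0  1  0  1  0  1  0

0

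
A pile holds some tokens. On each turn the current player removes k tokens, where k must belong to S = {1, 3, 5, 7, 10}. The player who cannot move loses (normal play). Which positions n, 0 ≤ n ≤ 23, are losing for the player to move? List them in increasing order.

n :  0  1  2  3  4  5  6  7  8  9 10 11 12 13 14 15 16 17 18 19 20 21 22 23
G :  0  1  0  1  0  1  0  1  0  1  2  3  2  3  2  3  2  0  1  0  1  0  1  0
P-positions are exactly the n with G(n) = 0.

0, 2, 4, 6, 8, 17, 19, 21, 23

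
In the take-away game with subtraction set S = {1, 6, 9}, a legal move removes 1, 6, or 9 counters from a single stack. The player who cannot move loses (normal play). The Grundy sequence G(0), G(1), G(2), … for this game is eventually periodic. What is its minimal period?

n :  0  1  2  3  4  5  6  7  8  9 10 11 12 13 14 15 16 17 18 19 20 21 22 23 24 25 26
G :  0  1  0  1  0  1  2  0  1  2  3  2  0  1  0  1  2  0  1  0  1  2  0  1  0  1  2
From n = 11 onward G(n+5) = G(n); since this holds over max(S) = 9 consecutive positions the period is 5 (pre-period 11).

5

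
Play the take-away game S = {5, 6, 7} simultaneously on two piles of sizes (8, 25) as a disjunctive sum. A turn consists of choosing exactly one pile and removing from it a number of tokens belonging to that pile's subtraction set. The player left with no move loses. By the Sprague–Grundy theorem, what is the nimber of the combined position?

All piles use S = {5, 6, 7}:
G(0) = 0
G(1) = mex{} = 0
G(2) = mex{} = 0
G(3) = mex{} = 0
G(4) = mex{} = 0
G(5) = mex{0} = 1
G(6) = mex{0,0} = 1
G(7) = mex{0,0,0} = 1
G(8) = mex{0,0,0} = 1
G(9) = mex{0,0,0} = 1
G(10) = mex{1,0,0} = 2
G(11) = mex{1,1,0} = 2
G(12) = mex{1,1,1} = 0
G(13) = mex{1,1,1} = 0
G(14) = mex{1,1,1} = 0
G(15) = mex{2,1,1} = 0
G(16) = mex{2,2,1} = 0
G(17) = mex{0,2,2} = 1
G(18) = mex{0,0,2} = 1
G(19) = mex{0,0,0} = 1
G(20) = mex{0,0,0} = 1
G(21) = mex{0,0,0} = 1
G(22) = mex{1,0,0} = 2
G(23) = mex{1,1,0} = 2
G(24) = mex{1,1,1} = 0
G(25) = mex{1,1,1} = 0
Pile A: G(8) = 1.
Pile B: G(25) = 0.
Combined Grundy value = 1 ⊕ 0 = 1.

1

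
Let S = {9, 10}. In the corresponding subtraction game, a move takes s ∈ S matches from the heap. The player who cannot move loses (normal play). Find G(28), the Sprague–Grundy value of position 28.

n :  0  1  2  3  4  5  6  7  8  9 10 11 12 13 14 15 16 17 18 19 20 21 22 23 24 25 26 27 28
G :  0  0  0  0  0  0  0  0  0  1  1  1  1  1  1  1  1  1  2  0  0  0  0  0  0  0  0  0  1

1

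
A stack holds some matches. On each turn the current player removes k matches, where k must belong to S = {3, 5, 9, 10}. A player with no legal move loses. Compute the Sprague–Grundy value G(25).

n :  0  1  2  3  4  5  6  7  8  9 10 11 12 13 14 15 16 17 18 19 20 21 22 23 24 25
G :  0  0  0  1  1  1  2  2  0  3  3  1  4  2  0  0  0  1  1  1  2  2  0  3  3  1

1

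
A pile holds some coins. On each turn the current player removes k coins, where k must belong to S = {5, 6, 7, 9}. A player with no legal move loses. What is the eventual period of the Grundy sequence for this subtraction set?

14

n :  0  1  2  3  4  5  6  7  8  9 10 11 12 13 14 15 16 17 18 19 20 21 22 23 24 25 26 27 28 29
G :  0  0  0  0  0  1  1  1  1  1  2  2  2  2  0  0  0  0  0  1  1  1  1  1  2  2  2  2  0  0
G(n+14) = G(n) holds for n = 0,…,8 (a full window of length max(S) = 9), so the sequence is purely periodic with period 14.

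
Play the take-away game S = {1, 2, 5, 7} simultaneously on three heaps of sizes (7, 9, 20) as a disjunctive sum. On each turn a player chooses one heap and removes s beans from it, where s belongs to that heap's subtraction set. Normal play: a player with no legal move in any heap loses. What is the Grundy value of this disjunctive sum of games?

All heaps use S = {1, 2, 5, 7}:
n :  0  1  2  3  4  5  6  7  8  9 10 11 12 13 14 15 16 17 18 19 20
G :  0  1  2  0  1  2  0  1  2  0  1  2  0  1  2  0  1  2  0  1  2
Heap A: G(7) = 1.
Heap B: G(9) = 0.
Heap C: G(20) = 2.
Combined Grundy value = 1 ⊕ 0 ⊕ 2 = 3.

3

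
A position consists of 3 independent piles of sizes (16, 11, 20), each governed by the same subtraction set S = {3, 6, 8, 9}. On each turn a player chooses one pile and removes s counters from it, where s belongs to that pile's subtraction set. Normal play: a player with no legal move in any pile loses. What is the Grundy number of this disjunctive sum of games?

All piles use S = {3, 6, 8, 9}:
G(0) = 0
G(1) = mex{} = 0
G(2) = mex{} = 0
G(3) = mex{0} = 1
G(4) = mex{0} = 1
G(5) = mex{0} = 1
G(6) = mex{1,0} = 2
G(7) = mex{1,0} = 2
G(8) = mex{1,0,0} = 2
G(9) = mex{2,1,0,0} = 3
G(10) = mex{2,1,0,0} = 3
G(11) = mex{2,1,1,0} = 3
G(12) = mex{3,2,1,1} = 0
G(13) = mex{3,2,1,1} = 0
G(14) = mex{3,2,2,1} = 0
G(15) = mex{0,3,2,2} = 1
G(16) = mex{0,3,2,2} = 1
G(17) = mex{0,3,3,2} = 1
G(18) = mex{1,0,3,3} = 2
G(19) = mex{1,0,3,3} = 2
G(20) = mex{1,0,0,3} = 2
Pile A: G(16) = 1.
Pile B: G(11) = 3.
Pile C: G(20) = 2.
Combined Grundy value = 1 ⊕ 3 ⊕ 2 = 0.

0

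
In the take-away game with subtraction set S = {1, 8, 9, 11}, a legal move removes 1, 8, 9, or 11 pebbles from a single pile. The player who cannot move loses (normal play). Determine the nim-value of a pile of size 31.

n :  0  1  2  3  4  5  6  7  8  9 10 11 12 13 14 15 16 17 18 19 20 21 22 23 24 25 26 27 28 29 30 31
G :  0  1  0  1  0  1  0  1  2  3  2  3  2  3  2  3  0  1  0  1  0  1  0  1  2  3  2  3  2  3  2  3

3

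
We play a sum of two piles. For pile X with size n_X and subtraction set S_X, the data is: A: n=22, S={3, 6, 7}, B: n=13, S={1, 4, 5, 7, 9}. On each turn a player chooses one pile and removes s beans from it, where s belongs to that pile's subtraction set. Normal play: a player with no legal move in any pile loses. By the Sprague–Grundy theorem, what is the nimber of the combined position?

Pile A, S = {3, 6, 7}:
n :  0  1  2  3  4  5  6  7  8  9 10 11 12 13 14 15 16 17 18 19 20 21 22
G :  0  0  0  1  1  1  2  2  2  3  0  0  0  1  1  1  2  2  2  3  0  0  0
G_A(22) = 0.
Pile B, S = {1, 4, 5, 7, 9}:
G(0) = 0
G(1) = mex{0} = 1
G(2) = mex{1} = 0
G(3) = mex{0} = 1
G(4) = mex{1,0} = 2
G(5) = mex{2,1,0} = 3
G(6) = mex{3,0,1} = 2
G(7) = mex{2,1,0,0} = 3
G(8) = mex{3,2,1,1} = 0
G(9) = mex{0,3,2,0,0} = 1
G(10) = mex{1,2,3,1,1} = 0
G(11) = mex{0,3,2,2,0} = 1
G(12) = mex{1,0,3,3,1} = 2
G(13) = mex{2,1,0,2,2} = 3
G_B(13) = 3.
Combined Grundy value = 0 ⊕ 3 = 3.

3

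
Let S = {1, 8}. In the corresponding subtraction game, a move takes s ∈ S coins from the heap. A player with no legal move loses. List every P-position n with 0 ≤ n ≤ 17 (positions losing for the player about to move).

G(0) = 0
G(1) = mex{0} = 1
G(2) = mex{1} = 0
G(3) = mex{0} = 1
G(4) = mex{1} = 0
G(5) = mex{0} = 1
G(6) = mex{1} = 0
G(7) = mex{0} = 1
G(8) = mex{1,0} = 2
G(9) = mex{2,1} = 0
G(10) = mex{0,0} = 1
G(11) = mex{1,1} = 0
G(12) = mex{0,0} = 1
G(13) = mex{1,1} = 0
G(14) = mex{0,0} = 1
G(15) = mex{1,1} = 0
G(16) = mex{0,2} = 1
G(17) = mex{1,0} = 2
P-positions are exactly the n with G(n) = 0.

0, 2, 4, 6, 9, 11, 13, 15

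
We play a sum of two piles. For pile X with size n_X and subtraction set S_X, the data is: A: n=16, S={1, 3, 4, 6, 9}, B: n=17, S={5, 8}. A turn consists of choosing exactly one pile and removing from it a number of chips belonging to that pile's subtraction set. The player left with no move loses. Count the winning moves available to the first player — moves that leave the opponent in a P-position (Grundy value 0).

3

Pile A, S = {1, 3, 4, 6, 9}:
n :  0  1  2  3  4  5  6  7  8  9 10 11 12 13 14 15 16
G :  0  1  0  1  2  3  2  0  1  4  3  2  0  1  0  1  2
G_A(16) = 2.
Pile B, S = {5, 8}:
G(0) = 0
G(1) = mex{} = 0
G(2) = mex{} = 0
G(3) = mex{} = 0
G(4) = mex{} = 0
G(5) = mex{0} = 1
G(6) = mex{0} = 1
G(7) = mex{0} = 1
G(8) = mex{0,0} = 1
G(9) = mex{0,0} = 1
G(10) = mex{1,0} = 2
G(11) = mex{1,0} = 2
G(12) = mex{1,0} = 2
G(13) = mex{1,1} = 0
G(14) = mex{1,1} = 0
G(15) = mex{2,1} = 0
G(16) = mex{2,1} = 0
G(17) = mex{2,1} = 0
G_B(17) = 0.
Combined Grundy value = 2 ⊕ 0 = 2.
A winning move leaves total XOR = 0, i.e. changes one component's Grundy value g to g ⊕ X where X is the current total.
Pile A: need g' = 2⊕2 = 0. Options: 16−1→G=1, 16−3→G=1, 16−4→G=0, 16−6→G=3, 16−9→G=0. Hits: 2.
Pile B: need g' = 0⊕2 = 2. Options: 17−5→G=2, 17−8→G=1. Hits: 1.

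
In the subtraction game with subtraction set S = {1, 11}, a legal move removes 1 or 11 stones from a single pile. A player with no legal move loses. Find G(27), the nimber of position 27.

G(0) = 0
G(1) = mex{0} = 1
G(2) = mex{1} = 0
G(3) = mex{0} = 1
G(4) = mex{1} = 0
G(5) = mex{0} = 1
G(6) = mex{1} = 0
G(7) = mex{0} = 1
G(8) = mex{1} = 0
G(9) = mex{0} = 1
G(10) = mex{1} = 0
G(11) = mex{0,0} = 1
G(12) = mex{1,1} = 0
G(13) = mex{0,0} = 1
G(14) = mex{1,1} = 0
G(15) = mex{0,0} = 1
G(16) = mex{1,1} = 0
G(17) = mex{0,0} = 1
G(18) = mex{1,1} = 0
G(19) = mex{0,0} = 1
G(20) = mex{1,1} = 0
G(21) = mex{0,0} = 1
G(22) = mex{1,1} = 0
G(23) = mex{0,0} = 1
G(24) = mex{1,1} = 0
G(25) = mex{0,0} = 1
G(26) = mex{1,1} = 0
G(27) = mex{0,0} = 1

1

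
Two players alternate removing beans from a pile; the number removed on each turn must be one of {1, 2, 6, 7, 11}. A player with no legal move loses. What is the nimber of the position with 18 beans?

2

n :  0  1  2  3  4  5  6  7  8  9 10 11 12 13 14 15 16 17 18
G :  0  1  2  0  1  2  3  4  0  1  2  3  0  1  2  3  0  1  2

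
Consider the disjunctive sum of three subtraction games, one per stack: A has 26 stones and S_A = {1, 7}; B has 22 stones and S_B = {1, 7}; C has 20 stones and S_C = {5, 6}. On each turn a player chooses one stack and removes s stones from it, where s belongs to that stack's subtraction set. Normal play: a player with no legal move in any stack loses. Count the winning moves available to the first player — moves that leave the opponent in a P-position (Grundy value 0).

Stack A, S = {1, 7}:
G(0) = 0
G(1) = mex{0} = 1
G(2) = mex{1} = 0
G(3) = mex{0} = 1
G(4) = mex{1} = 0
G(5) = mex{0} = 1
G(6) = mex{1} = 0
G(7) = mex{0,0} = 1
G(8) = mex{1,1} = 0
G(9) = mex{0,0} = 1
G(10) = mex{1,1} = 0
G(11) = mex{0,0} = 1
G(12) = mex{1,1} = 0
G(13) = mex{0,0} = 1
G(14) = mex{1,1} = 0
G(15) = mex{0,0} = 1
G(16) = mex{1,1} = 0
G(17) = mex{0,0} = 1
G(18) = mex{1,1} = 0
G(19) = mex{0,0} = 1
G(20) = mex{1,1} = 0
G(21) = mex{0,0} = 1
G(22) = mex{1,1} = 0
G(23) = mex{0,0} = 1
G(24) = mex{1,1} = 0
G(25) = mex{0,0} = 1
G(26) = mex{1,1} = 0
G_A(26) = 0.
Stack B, S = {1, 7}:
n :  0  1  2  3  4  5  6  7  8  9 10 11 12 13 14 15 16 17 18 19 20 21 22
G :  0  1  0  1  0  1  0  1  0  1  0  1  0  1  0  1  0  1  0  1  0  1  0
G_B(22) = 0.
Stack C, S = {5, 6}:
n :  0  1  2  3  4  5  6  7  8  9 10 11 12 13 14 15 16 17 18 19 20
G :  0  0  0  0  0  1  1  1  1  1  2  0  0  0  0  0  1  1  1  1  1
G_C(20) = 1.
Combined Grundy value = 0 ⊕ 0 ⊕ 1 = 1.
A winning move leaves total XOR = 0, i.e. changes one component's Grundy value g to g ⊕ X where X is the current total.
Stack A: need g' = 0⊕1 = 1. Options: 26−1→G=1, 26−7→G=1. Hits: 2.
Stack B: need g' = 0⊕1 = 1. Options: 22−1→G=1, 22−7→G=1. Hits: 2.
Stack C: need g' = 1⊕1 = 0. Options: 20−5→G=0, 20−6→G=0. Hits: 2.

6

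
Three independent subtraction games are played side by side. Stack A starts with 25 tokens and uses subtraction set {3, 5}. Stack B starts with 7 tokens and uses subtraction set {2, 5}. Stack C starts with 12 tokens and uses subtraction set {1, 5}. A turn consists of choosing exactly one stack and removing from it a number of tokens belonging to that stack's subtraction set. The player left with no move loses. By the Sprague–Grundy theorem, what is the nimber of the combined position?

0

Stack A, S = {3, 5}:
n :  0  1  2  3  4  5  6  7  8  9 10 11 12 13 14 15 16 17 18 19 20 21 22 23 24 25
G :  0  0  0  1  1  1  2  2  0  0  0  1  1  1  2  2  0  0  0  1  1  1  2  2  0  0
G_A(25) = 0.
Stack B, S = {2, 5}:
n : 0 1 2 3 4 5 6 7
G : 0 0 1 1 0 2 1 0
G_B(7) = 0.
Stack C, S = {1, 5}:
n :  0  1  2  3  4  5  6  7  8  9 10 11 12
G :  0  1  0  1  0  1  0  1  0  1  0  1  0
G_C(12) = 0.
Combined Grundy value = 0 ⊕ 0 ⊕ 0 = 0.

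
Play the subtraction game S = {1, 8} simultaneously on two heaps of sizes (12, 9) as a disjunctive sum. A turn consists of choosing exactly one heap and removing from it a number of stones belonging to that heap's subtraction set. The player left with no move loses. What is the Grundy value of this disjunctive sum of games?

All heaps use S = {1, 8}:
G(0) = 0
G(1) = mex{0} = 1
G(2) = mex{1} = 0
G(3) = mex{0} = 1
G(4) = mex{1} = 0
G(5) = mex{0} = 1
G(6) = mex{1} = 0
G(7) = mex{0} = 1
G(8) = mex{1,0} = 2
G(9) = mex{2,1} = 0
G(10) = mex{0,0} = 1
G(11) = mex{1,1} = 0
G(12) = mex{0,0} = 1
Heap A: G(12) = 1.
Heap B: G(9) = 0.
Combined Grundy value = 1 ⊕ 0 = 1.

1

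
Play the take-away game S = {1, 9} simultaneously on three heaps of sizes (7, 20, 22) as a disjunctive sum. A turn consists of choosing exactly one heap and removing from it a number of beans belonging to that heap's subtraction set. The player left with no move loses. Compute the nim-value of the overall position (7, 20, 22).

1

All heaps use S = {1, 9}:
G(0) = 0
G(1) = mex{0} = 1
G(2) = mex{1} = 0
G(3) = mex{0} = 1
G(4) = mex{1} = 0
G(5) = mex{0} = 1
G(6) = mex{1} = 0
G(7) = mex{0} = 1
G(8) = mex{1} = 0
G(9) = mex{0,0} = 1
G(10) = mex{1,1} = 0
G(11) = mex{0,0} = 1
G(12) = mex{1,1} = 0
G(13) = mex{0,0} = 1
G(14) = mex{1,1} = 0
G(15) = mex{0,0} = 1
G(16) = mex{1,1} = 0
G(17) = mex{0,0} = 1
G(18) = mex{1,1} = 0
G(19) = mex{0,0} = 1
G(20) = mex{1,1} = 0
G(21) = mex{0,0} = 1
G(22) = mex{1,1} = 0
Heap A: G(7) = 1.
Heap B: G(20) = 0.
Heap C: G(22) = 0.
Combined Grundy value = 1 ⊕ 0 ⊕ 0 = 1.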